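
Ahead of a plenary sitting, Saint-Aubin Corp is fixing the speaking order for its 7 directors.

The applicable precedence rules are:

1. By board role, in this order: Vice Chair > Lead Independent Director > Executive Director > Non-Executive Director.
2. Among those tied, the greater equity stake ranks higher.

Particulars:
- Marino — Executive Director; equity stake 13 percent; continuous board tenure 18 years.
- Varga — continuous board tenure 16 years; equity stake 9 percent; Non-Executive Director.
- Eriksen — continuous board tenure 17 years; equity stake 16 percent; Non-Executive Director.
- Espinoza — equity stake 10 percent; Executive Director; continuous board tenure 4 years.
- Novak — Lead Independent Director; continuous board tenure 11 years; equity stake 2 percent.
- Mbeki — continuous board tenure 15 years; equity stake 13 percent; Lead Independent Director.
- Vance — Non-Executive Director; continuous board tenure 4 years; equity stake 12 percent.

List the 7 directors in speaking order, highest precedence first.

Mbeki, Novak, Marino, Espinoza, Eriksen, Vance, Varga

By board role: Mbeki and Novak (Lead Independent Director); then Marino and Espinoza (Executive Director); then Eriksen, Vance and Varga (Non-Executive Director).
Among Mbeki and Novak, by equity stake (higher first): Mbeki (13 percent) before Novak (2 percent).
Among Marino and Espinoza, by equity stake (higher first): Marino (13 percent) before Espinoza (10 percent).
Among Eriksen, Vance and Varga, by equity stake (higher first): Eriksen (16 percent) before Vance (12 percent) before Varga (9 percent).
Full order: Mbeki, Novak, Marino, Espinoza, Eriksen, Vance, Varga.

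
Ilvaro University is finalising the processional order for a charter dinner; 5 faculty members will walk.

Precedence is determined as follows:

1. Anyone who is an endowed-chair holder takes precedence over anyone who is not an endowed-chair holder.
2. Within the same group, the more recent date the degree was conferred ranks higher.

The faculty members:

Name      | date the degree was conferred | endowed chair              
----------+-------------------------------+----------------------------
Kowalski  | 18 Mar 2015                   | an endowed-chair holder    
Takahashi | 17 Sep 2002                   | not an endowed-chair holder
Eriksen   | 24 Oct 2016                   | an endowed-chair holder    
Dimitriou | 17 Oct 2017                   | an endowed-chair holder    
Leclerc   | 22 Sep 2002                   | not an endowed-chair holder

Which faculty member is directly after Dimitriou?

By the first rule: Dimitriou, Eriksen and Kowalski (each an endowed-chair holder); then Leclerc and Takahashi (both not an endowed-chair holder).
Among Dimitriou, Eriksen and Kowalski, by date the degree was conferred (later first): Dimitriou (17 Oct 2017) before Eriksen (24 Oct 2016) before Kowalski (18 Mar 2015).
Among Leclerc and Takahashi, by date the degree was conferred (later first): Leclerc (22 Sep 2002) before Takahashi (17 Sep 2002).
Order: Dimitriou, Eriksen, Kowalski, Leclerc, Takahashi.

Eriksen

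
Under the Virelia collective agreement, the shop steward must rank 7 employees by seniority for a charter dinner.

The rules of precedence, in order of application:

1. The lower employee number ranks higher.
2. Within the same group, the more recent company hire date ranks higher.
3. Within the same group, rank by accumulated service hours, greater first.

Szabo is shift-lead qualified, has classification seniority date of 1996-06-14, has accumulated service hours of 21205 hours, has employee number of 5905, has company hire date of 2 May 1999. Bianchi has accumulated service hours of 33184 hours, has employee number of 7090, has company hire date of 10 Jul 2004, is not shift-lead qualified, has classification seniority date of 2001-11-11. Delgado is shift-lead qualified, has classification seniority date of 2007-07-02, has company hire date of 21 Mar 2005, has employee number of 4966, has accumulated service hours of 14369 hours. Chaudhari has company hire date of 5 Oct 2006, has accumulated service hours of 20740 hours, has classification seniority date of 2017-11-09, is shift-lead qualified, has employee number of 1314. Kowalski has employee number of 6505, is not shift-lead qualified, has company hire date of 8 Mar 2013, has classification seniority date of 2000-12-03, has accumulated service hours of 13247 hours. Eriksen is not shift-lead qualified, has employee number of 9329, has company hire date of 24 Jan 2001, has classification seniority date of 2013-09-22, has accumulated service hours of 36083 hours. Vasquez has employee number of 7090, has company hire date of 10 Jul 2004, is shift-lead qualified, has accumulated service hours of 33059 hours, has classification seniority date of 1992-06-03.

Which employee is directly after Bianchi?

Vasquez

By employee number (lower first): Chaudhari (1314); then Delgado (4966); then Szabo (5905); then Kowalski (6505); then Bianchi and Vasquez (both 7090); then Eriksen (9329).
Bianchi and Vasquez both have company hire date 10 Jul 2004, so the next rule applies.
Among Bianchi and Vasquez, by accumulated service hours (higher first): Bianchi (33184 hours) before Vasquez (33059 hours).
Order: Chaudhari, Delgado, Szabo, Kowalski, Bianchi, Vasquez, Eriksen.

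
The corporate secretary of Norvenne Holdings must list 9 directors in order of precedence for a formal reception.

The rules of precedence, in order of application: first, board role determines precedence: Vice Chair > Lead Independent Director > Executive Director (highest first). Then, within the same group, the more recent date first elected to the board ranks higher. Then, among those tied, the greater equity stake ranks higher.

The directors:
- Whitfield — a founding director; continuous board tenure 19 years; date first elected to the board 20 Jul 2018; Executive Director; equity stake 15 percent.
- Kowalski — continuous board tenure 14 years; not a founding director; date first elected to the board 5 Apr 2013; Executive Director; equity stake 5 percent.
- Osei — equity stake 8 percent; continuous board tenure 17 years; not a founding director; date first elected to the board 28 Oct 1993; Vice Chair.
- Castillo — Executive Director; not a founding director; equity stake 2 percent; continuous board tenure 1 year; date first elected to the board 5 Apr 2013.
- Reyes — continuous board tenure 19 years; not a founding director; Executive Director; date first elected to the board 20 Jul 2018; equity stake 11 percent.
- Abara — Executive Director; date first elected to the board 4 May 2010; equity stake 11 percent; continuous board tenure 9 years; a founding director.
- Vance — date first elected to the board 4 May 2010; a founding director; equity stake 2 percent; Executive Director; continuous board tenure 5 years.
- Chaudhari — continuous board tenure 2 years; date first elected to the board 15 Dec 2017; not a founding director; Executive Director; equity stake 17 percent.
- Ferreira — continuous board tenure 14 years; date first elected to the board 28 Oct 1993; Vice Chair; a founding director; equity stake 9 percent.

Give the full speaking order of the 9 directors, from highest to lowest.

Ferreira, Osei, Whitfield, Reyes, Chaudhari, Kowalski, Castillo, Abara, Vance

By board role: Ferreira and Osei (Vice Chair); then Whitfield, Reyes, Chaudhari, Kowalski, Castillo, Abara and Vance (Executive Director).
Ferreira and Osei both have date first elected to the board 28 Oct 1993, so the next rule applies.
Among Ferreira and Osei, by equity stake (higher first): Ferreira (9 percent) before Osei (8 percent).
Among Whitfield, Reyes, Chaudhari, Kowalski, Castillo, Abara and Vance, by date first elected to the board (later first): Whitfield and Reyes (20 Jul 2018) before Chaudhari (15 Dec 2017) before Kowalski and Castillo (5 Apr 2013) before Abara and Vance (4 May 2010).
Among Whitfield and Reyes, by equity stake (higher first): Whitfield (15 percent) before Reyes (11 percent).
Among Kowalski and Castillo, by equity stake (higher first): Kowalski (5 percent) before Castillo (2 percent).
Among Abara and Vance, by equity stake (higher first): Abara (11 percent) before Vance (2 percent).
Full order: Ferreira, Osei, Whitfield, Reyes, Chaudhari, Kowalski, Castillo, Abara, Vance.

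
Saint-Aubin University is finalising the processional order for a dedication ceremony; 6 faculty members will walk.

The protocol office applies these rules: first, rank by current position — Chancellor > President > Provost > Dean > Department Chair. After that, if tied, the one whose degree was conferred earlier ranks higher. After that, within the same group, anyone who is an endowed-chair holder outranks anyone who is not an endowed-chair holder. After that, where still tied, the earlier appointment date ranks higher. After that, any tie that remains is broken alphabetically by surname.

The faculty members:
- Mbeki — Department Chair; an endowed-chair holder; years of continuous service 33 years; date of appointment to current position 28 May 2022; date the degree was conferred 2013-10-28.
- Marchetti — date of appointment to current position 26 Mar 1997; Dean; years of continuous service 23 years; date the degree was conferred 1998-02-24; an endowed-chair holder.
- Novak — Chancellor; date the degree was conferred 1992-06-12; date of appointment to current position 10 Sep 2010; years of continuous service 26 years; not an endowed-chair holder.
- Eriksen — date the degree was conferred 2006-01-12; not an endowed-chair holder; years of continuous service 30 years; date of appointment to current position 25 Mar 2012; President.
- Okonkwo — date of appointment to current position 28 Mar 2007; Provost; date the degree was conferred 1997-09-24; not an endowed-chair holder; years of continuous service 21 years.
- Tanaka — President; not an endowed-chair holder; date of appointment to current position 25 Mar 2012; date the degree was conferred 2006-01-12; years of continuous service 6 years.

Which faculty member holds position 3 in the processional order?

By current position: Novak (Chancellor); then Eriksen and Tanaka (President); then Okonkwo (Provost); then Marchetti (Dean); then Mbeki (Department Chair).
Eriksen and Tanaka both have date the degree was conferred 2006-01-12, so the next rule applies.
Eriksen and Tanaka are each not an endowed-chair holder, so the next rule applies.
Eriksen and Tanaka both have date of appointment to current position 25 Mar 2012, so the next rule applies.
Among Eriksen and Tanaka, alphabetically by surname: Eriksen before Tanaka.
Order: Novak, Eriksen, Tanaka, Okonkwo, Marchetti, Mbeki.

Tanaka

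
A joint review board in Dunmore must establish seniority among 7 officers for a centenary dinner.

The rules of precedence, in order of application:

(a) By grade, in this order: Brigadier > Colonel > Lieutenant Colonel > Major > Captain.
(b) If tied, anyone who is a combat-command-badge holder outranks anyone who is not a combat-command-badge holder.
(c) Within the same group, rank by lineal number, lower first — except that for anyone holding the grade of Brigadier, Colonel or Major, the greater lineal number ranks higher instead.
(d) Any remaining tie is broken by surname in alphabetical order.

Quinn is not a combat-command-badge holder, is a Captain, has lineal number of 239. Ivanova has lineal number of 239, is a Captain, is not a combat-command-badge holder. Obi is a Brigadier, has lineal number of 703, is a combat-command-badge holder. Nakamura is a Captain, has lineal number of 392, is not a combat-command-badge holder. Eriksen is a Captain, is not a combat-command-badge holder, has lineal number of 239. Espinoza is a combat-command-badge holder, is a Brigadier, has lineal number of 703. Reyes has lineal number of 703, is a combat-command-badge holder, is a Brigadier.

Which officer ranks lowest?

Nakamura

By grade: Espinoza, Obi and Reyes (Brigadier); then Eriksen, Ivanova, Quinn and Nakamura (Captain).
Espinoza, Obi and Reyes are each a combat-command-badge holder, so the next rule applies.
Espinoza, Obi and Reyes all have lineal number 703, so the next rule applies.
Among Espinoza, Obi and Reyes, alphabetically by surname: Espinoza before Obi before Reyes.
Eriksen, Ivanova, Quinn and Nakamura are each not a combat-command-badge holder, so the next rule applies.
Among Eriksen, Ivanova, Quinn and Nakamura, by lineal number (lower first): Eriksen, Ivanova and Quinn (239) before Nakamura (392).
Among Eriksen, Ivanova and Quinn, alphabetically by surname: Eriksen before Ivanova before Quinn.
Order: Espinoza, Obi, Reyes, Eriksen, Ivanova, Quinn, Nakamura.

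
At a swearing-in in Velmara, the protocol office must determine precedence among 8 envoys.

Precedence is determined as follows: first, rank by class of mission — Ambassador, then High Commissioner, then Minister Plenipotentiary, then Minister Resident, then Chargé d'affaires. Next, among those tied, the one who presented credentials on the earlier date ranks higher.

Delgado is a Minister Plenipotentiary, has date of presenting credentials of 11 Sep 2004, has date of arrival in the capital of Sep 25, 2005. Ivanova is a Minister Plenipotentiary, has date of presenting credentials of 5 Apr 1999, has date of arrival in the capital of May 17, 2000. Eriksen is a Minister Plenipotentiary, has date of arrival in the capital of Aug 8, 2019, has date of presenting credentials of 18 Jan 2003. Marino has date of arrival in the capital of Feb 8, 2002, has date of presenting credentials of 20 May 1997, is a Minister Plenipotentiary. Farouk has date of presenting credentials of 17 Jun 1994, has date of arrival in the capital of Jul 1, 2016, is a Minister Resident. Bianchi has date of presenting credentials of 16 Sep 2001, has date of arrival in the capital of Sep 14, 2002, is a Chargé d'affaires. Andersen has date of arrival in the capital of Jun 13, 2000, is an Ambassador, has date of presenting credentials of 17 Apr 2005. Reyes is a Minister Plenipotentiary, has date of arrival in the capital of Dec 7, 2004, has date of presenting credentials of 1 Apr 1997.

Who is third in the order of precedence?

Marino

By class of mission: Andersen (Ambassador); then Reyes, Marino, Ivanova, Eriksen and Delgado (Minister Plenipotentiary); then Farouk (Minister Resident); then Bianchi (Chargé d'affaires).
Among Reyes, Marino, Ivanova, Eriksen and Delgado, by date of presenting credentials (earlier first): Reyes (1 Apr 1997) before Marino (20 May 1997) before Ivanova (5 Apr 1999) before Eriksen (18 Jan 2003) before Delgado (11 Sep 2004).
Order: Andersen, Reyes, Marino, Ivanova, Eriksen, Delgado, Farouk, Bianchi.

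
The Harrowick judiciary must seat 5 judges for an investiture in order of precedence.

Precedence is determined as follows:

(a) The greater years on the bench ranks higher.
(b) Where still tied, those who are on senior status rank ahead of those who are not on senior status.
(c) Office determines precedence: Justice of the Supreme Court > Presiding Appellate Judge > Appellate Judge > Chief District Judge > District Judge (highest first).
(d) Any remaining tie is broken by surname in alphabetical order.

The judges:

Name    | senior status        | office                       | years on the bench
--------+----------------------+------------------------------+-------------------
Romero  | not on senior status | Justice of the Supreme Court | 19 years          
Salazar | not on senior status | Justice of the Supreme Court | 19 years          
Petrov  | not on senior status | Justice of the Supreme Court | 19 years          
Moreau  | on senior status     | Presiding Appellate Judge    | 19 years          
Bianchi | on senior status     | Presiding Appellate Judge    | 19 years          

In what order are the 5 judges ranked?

By years on the bench (higher first): Bianchi, Moreau, Petrov, Romero and Salazar (each 19 years).
Among Bianchi, Moreau, Petrov, Romero and Salazar, on senior status before not on senior status: Bianchi and Moreau (on senior status) before Petrov, Romero and Salazar (not on senior status).
Bianchi and Moreau are each Presiding Appellate Judge, so the next rule applies.
Among Bianchi and Moreau, alphabetically by surname: Bianchi before Moreau.
Petrov, Romero and Salazar are each Justice of the Supreme Court, so the next rule applies.
Among Petrov, Romero and Salazar, alphabetically by surname: Petrov before Romero before Salazar.
Full order: Bianchi, Moreau, Petrov, Romero, Salazar.

Bianchi, Moreau, Petrov, Romero, Salazar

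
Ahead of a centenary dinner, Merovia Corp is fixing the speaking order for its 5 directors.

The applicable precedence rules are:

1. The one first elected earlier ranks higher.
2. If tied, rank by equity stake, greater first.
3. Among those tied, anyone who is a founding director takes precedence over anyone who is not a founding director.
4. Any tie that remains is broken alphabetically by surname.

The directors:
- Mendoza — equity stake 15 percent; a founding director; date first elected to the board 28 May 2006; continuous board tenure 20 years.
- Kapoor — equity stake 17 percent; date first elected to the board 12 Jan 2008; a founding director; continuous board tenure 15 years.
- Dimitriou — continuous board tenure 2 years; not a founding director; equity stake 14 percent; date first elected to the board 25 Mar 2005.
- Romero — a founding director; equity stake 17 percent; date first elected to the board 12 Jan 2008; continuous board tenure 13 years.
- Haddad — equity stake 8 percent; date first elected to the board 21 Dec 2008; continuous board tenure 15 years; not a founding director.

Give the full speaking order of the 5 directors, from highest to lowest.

Dimitriou, Mendoza, Kapoor, Romero, Haddad

By date first elected to the board (earlier first): Dimitriou (25 Mar 2005); then Mendoza (28 May 2006); then Kapoor and Romero (both 12 Jan 2008); then Haddad (21 Dec 2008).
Kapoor and Romero both have equity stake 17 percent, so the next rule applies.
Kapoor and Romero are each a founding director, so the next rule applies.
Among Kapoor and Romero, alphabetically by surname: Kapoor before Romero.
Full order: Dimitriou, Mendoza, Kapoor, Romero, Haddad.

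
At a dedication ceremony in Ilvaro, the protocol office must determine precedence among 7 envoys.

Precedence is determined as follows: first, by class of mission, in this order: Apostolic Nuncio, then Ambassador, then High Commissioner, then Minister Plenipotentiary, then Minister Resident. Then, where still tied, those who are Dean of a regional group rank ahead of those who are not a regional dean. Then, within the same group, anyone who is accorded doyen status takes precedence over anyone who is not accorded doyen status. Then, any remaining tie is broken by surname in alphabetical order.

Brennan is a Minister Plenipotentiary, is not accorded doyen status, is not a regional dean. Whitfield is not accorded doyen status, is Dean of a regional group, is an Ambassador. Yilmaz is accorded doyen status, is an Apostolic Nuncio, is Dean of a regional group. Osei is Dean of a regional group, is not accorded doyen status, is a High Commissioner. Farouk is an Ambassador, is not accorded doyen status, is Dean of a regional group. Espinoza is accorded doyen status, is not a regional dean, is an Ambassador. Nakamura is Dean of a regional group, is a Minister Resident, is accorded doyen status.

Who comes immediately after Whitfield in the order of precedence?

By class of mission: Yilmaz (Apostolic Nuncio); then Farouk, Whitfield and Espinoza (Ambassador); then Osei (High Commissioner); then Brennan (Minister Plenipotentiary); then Nakamura (Minister Resident).
Among Farouk, Whitfield and Espinoza, Dean of a regional group before not a regional dean: Farouk and Whitfield (Dean of a regional group) before Espinoza (not a regional dean).
Farouk and Whitfield are each not accorded doyen status, so the next rule applies.
Among Farouk and Whitfield, alphabetically by surname: Farouk before Whitfield.
Order: Yilmaz, Farouk, Whitfield, Espinoza, Osei, Brennan, Nakamura.

Espinoza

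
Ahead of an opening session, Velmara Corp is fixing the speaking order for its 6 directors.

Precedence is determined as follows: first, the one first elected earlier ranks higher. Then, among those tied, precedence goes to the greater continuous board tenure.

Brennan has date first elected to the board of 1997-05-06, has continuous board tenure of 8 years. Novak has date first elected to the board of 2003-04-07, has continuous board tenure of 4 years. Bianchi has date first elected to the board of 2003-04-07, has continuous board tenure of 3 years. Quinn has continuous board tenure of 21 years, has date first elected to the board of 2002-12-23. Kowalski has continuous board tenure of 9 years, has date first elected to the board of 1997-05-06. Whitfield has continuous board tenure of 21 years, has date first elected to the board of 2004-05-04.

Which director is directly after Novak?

Bianchi

By date first elected to the board (earlier first): Kowalski and Brennan (both 1997-05-06); then Quinn (2002-12-23); then Novak and Bianchi (both 2003-04-07); then Whitfield (2004-05-04).
Among Kowalski and Brennan, by continuous board tenure (higher first): Kowalski (9 years) before Brennan (8 years).
Among Novak and Bianchi, by continuous board tenure (higher first): Novak (4 years) before Bianchi (3 years).
Order: Kowalski, Brennan, Quinn, Novak, Bianchi, Whitfield.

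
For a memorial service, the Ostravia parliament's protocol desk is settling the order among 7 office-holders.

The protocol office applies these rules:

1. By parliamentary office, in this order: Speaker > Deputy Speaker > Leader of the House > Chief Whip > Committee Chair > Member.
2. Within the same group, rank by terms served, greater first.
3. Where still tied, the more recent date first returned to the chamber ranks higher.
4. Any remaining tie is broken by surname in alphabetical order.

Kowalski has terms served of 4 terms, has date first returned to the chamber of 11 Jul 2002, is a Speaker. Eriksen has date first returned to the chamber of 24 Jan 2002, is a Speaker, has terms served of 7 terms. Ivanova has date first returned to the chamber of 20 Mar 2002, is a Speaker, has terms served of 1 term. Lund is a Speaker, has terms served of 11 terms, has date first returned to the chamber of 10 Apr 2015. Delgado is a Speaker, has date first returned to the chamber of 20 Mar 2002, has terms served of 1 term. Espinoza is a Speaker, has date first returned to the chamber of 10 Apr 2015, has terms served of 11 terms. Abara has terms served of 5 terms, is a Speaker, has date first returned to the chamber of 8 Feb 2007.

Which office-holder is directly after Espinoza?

Lund

By parliamentary office: Espinoza, Lund, Eriksen, Abara, Kowalski, Delgado and Ivanova (Speaker).
Among Espinoza, Lund, Eriksen, Abara, Kowalski, Delgado and Ivanova, by terms served (higher first): Espinoza and Lund (11 terms) before Eriksen (7 terms) before Abara (5 terms) before Kowalski (4 terms) before Delgado and Ivanova (1 term).
Espinoza and Lund both have date first returned to the chamber 10 Apr 2015, so the next rule applies.
Among Espinoza and Lund, alphabetically by surname: Espinoza before Lund.
Delgado and Ivanova both have date first returned to the chamber 20 Mar 2002, so the next rule applies.
Among Delgado and Ivanova, alphabetically by surname: Delgado before Ivanova.
Order: Espinoza, Lund, Eriksen, Abara, Kowalski, Delgado, Ivanova.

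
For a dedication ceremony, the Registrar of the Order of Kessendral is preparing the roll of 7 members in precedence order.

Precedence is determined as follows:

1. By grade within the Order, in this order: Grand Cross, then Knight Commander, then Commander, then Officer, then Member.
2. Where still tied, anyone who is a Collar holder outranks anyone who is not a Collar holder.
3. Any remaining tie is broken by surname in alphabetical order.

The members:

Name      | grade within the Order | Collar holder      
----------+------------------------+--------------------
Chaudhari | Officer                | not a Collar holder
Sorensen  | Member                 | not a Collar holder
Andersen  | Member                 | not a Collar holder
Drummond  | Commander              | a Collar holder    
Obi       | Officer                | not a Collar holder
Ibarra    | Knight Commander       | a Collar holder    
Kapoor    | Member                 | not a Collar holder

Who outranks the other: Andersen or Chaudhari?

By grade within the Order: Ibarra (Knight Commander); then Drummond (Commander); then Chaudhari and Obi (Officer); then Andersen, Kapoor and Sorensen (Member).
Chaudhari and Obi are each not a Collar holder, so the next rule applies.
Among Chaudhari and Obi, alphabetically by surname: Chaudhari before Obi.
Andersen, Kapoor and Sorensen are each not a Collar holder, so the next rule applies.
Among Andersen, Kapoor and Sorensen, alphabetically by surname: Andersen before Kapoor before Sorensen.
So Chaudhari takes precedence.

Chaudhari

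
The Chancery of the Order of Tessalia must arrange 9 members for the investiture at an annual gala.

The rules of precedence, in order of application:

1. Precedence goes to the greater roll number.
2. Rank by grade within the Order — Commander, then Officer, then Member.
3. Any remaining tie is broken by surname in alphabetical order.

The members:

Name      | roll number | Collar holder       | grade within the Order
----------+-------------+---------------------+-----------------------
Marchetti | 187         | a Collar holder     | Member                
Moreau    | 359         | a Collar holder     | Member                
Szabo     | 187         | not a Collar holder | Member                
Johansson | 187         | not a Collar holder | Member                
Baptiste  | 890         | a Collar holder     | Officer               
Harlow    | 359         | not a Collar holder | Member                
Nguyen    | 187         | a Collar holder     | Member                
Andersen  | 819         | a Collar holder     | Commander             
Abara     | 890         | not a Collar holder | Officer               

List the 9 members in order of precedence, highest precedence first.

Abara, Baptiste, Andersen, Harlow, Moreau, Johansson, Marchetti, Nguyen, Szabo

By roll number (higher first): Abara and Baptiste (both 890); then Andersen (819); then Harlow and Moreau (both 359); then Johansson, Marchetti, Nguyen and Szabo (each 187).
Abara and Baptiste are each Officer, so the next rule applies.
Among Abara and Baptiste, alphabetically by surname: Abara before Baptiste.
Harlow and Moreau are each Member, so the next rule applies.
Among Harlow and Moreau, alphabetically by surname: Harlow before Moreau.
Johansson, Marchetti, Nguyen and Szabo are each Member, so the next rule applies.
Among Johansson, Marchetti, Nguyen and Szabo, alphabetically by surname: Johansson before Marchetti before Nguyen before Szabo.
Full order: Abara, Baptiste, Andersen, Harlow, Moreau, Johansson, Marchetti, Nguyen, Szabo.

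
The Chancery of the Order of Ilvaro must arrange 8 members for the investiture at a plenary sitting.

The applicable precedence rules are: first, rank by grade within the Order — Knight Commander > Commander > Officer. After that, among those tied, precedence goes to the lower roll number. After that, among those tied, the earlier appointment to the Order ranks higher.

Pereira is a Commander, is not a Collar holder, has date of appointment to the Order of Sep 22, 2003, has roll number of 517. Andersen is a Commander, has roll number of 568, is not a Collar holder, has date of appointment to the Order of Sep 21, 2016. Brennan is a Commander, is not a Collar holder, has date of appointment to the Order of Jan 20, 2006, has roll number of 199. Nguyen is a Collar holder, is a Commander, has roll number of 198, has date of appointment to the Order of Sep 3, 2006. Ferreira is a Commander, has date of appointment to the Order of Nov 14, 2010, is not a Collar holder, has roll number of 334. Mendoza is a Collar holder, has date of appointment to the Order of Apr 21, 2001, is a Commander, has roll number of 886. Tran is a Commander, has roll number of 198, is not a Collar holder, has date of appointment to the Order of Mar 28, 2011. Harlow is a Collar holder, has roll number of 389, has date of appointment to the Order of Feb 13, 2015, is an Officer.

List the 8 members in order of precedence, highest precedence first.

By grade within the Order: Nguyen, Tran, Brennan, Ferreira, Pereira, Andersen and Mendoza (Commander); then Harlow (Officer).
Among Nguyen, Tran, Brennan, Ferreira, Pereira, Andersen and Mendoza, by roll number (lower first): Nguyen and Tran (198) before Brennan (199) before Ferreira (334) before Pereira (517) before Andersen (568) before Mendoza (886).
Among Nguyen and Tran, by date of appointment to the Order (earlier first): Nguyen (Sep 3, 2006) before Tran (Mar 28, 2011).
Full order: Nguyen, Tran, Brennan, Ferreira, Pereira, Andersen, Mendoza, Harlow.

Nguyen, Tran, Brennan, Ferreira, Pereira, Andersen, Mendoza, Harlow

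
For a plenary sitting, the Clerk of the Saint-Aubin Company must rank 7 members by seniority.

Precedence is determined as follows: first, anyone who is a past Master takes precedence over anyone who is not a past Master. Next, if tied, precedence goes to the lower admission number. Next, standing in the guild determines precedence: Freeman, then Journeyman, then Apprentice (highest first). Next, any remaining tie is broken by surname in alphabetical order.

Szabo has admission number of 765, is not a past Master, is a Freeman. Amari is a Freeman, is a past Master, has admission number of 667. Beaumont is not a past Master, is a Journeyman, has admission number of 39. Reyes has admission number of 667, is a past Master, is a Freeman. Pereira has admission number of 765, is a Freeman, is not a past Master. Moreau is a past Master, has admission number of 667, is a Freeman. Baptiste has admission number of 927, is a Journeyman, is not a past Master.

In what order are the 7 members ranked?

Amari, Moreau, Reyes, Beaumont, Pereira, Szabo, Baptiste

By the first rule: Amari, Moreau and Reyes (each a past Master); then Beaumont, Pereira, Szabo and Baptiste (each not a past Master).
Amari, Moreau and Reyes all have admission number 667, so the next rule applies.
Amari, Moreau and Reyes are each Freeman, so the next rule applies.
Among Amari, Moreau and Reyes, alphabetically by surname: Amari before Moreau before Reyes.
Among Beaumont, Pereira, Szabo and Baptiste, by admission number (lower first): Beaumont (39) before Pereira and Szabo (765) before Baptiste (927).
Pereira and Szabo are each Freeman, so the next rule applies.
Among Pereira and Szabo, alphabetically by surname: Pereira before Szabo.
Full order: Amari, Moreau, Reyes, Beaumont, Pereira, Szabo, Baptiste.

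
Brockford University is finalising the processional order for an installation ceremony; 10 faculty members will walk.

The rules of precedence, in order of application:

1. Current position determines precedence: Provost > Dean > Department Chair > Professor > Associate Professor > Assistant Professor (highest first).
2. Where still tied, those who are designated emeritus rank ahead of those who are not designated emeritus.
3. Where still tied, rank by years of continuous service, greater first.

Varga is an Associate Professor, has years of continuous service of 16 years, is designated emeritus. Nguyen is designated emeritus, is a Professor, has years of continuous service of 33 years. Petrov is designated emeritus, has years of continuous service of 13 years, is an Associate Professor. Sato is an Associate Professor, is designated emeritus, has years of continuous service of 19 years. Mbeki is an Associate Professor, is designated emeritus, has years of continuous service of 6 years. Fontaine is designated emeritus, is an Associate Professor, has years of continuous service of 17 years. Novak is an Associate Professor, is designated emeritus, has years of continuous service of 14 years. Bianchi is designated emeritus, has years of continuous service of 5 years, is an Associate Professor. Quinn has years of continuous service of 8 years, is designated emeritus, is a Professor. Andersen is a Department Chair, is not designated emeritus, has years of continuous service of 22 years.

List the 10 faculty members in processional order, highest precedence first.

Andersen, Nguyen, Quinn, Sato, Fontaine, Varga, Novak, Petrov, Mbeki, Bianchi

By current position: Andersen (Department Chair); then Nguyen and Quinn (Professor); then Sato, Fontaine, Varga, Novak, Petrov, Mbeki and Bianchi (Associate Professor).
Nguyen and Quinn are each designated emeritus, so the next rule applies.
Among Nguyen and Quinn, by years of continuous service (higher first): Nguyen (33 years) before Quinn (8 years).
Sato, Fontaine, Varga, Novak, Petrov, Mbeki and Bianchi are each designated emeritus, so the next rule applies.
Among Sato, Fontaine, Varga, Novak, Petrov, Mbeki and Bianchi, by years of continuous service (higher first): Sato (19 years) before Fontaine (17 years) before Varga (16 years) before Novak (14 years) before Petrov (13 years) before Mbeki (6 years) before Bianchi (5 years).
Full order: Andersen, Nguyen, Quinn, Sato, Fontaine, Varga, Novak, Petrov, Mbeki, Bianchi.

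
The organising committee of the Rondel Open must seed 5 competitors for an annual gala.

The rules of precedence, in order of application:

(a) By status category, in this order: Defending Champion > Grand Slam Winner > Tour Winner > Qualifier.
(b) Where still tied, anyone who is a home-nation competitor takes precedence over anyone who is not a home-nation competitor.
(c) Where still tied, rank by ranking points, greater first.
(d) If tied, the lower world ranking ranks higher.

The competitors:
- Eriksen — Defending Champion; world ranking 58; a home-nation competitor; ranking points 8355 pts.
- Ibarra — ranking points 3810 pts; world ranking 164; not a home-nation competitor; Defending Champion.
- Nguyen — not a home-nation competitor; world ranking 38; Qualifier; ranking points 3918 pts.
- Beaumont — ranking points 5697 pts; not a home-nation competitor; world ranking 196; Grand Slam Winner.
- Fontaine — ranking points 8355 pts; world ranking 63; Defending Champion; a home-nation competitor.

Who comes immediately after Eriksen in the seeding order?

Fontaine

By status category: Eriksen, Fontaine and Ibarra (Defending Champion); then Beaumont (Grand Slam Winner); then Nguyen (Qualifier).
Among Eriksen, Fontaine and Ibarra, a home-nation competitor before not a home-nation competitor: Eriksen and Fontaine (a home-nation competitor) before Ibarra (not a home-nation competitor).
Eriksen and Fontaine both have ranking points 8355 pts, so the next rule applies.
Among Eriksen and Fontaine, by world ranking (lower first): Eriksen (58) before Fontaine (63).
Order: Eriksen, Fontaine, Ibarra, Beaumont, Nguyen.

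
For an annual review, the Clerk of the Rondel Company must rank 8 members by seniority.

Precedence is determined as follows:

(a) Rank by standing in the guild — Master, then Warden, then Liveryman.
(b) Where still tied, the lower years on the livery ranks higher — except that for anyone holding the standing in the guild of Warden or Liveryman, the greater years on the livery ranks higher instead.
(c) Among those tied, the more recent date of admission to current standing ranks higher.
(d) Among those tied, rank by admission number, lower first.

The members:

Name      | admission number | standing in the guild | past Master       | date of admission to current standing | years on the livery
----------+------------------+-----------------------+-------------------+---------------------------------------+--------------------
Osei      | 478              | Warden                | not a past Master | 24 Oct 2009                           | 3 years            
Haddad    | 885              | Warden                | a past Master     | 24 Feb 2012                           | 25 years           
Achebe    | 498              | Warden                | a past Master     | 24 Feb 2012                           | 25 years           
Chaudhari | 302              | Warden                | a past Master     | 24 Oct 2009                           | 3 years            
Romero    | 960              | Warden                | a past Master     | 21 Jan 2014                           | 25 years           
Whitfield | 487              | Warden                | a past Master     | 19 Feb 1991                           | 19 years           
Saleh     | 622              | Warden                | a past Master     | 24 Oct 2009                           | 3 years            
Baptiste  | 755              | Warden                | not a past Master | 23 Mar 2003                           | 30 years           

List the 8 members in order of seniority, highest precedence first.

Baptiste, Romero, Achebe, Haddad, Whitfield, Chaudhari, Osei, Saleh

By standing in the guild: Baptiste, Romero, Achebe, Haddad, Whitfield, Chaudhari, Osei and Saleh (Warden).
Among Baptiste, Romero, Achebe, Haddad, Whitfield, Chaudhari, Osei and Saleh, by years on the livery (higher first) (reversed rule for this group): Baptiste (30 years) before Romero, Achebe and Haddad (25 years) before Whitfield (19 years) before Chaudhari, Osei and Saleh (3 years).
Among Romero, Achebe and Haddad, by date of admission to current standing (later first): Romero (21 Jan 2014) before Achebe and Haddad (24 Feb 2012).
Among Achebe and Haddad, by admission number (lower first): Achebe (498) before Haddad (885).
Chaudhari, Osei and Saleh all have date of admission to current standing 24 Oct 2009, so the next rule applies.
Among Chaudhari, Osei and Saleh, by admission number (lower first): Chaudhari (302) before Osei (478) before Saleh (622).
Full order: Baptiste, Romero, Achebe, Haddad, Whitfield, Chaudhari, Osei, Saleh.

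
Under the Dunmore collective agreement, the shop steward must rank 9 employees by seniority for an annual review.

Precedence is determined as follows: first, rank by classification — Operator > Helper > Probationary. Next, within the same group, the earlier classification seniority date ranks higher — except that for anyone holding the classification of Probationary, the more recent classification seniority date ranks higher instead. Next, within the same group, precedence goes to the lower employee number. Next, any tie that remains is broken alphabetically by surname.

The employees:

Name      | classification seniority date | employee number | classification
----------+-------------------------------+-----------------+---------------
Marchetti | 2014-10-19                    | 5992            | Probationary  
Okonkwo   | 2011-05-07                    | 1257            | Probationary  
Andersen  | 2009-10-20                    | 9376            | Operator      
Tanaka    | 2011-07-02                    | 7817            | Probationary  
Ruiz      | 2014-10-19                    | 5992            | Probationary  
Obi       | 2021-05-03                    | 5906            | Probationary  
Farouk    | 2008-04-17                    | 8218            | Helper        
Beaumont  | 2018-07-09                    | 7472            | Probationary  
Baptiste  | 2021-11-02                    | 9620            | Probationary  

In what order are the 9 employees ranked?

By classification: Andersen (Operator); then Farouk (Helper); then Baptiste, Obi, Beaumont, Marchetti, Ruiz, Tanaka and Okonkwo (Probationary).
Among Baptiste, Obi, Beaumont, Marchetti, Ruiz, Tanaka and Okonkwo, by classification seniority date (later first) (reversed rule for this group): Baptiste (2021-11-02) before Obi (2021-05-03) before Beaumont (2018-07-09) before Marchetti and Ruiz (2014-10-19) before Tanaka (2011-07-02) before Okonkwo (2011-05-07).
Marchetti and Ruiz both have employee number 5992, so the next rule applies.
Among Marchetti and Ruiz, alphabetically by surname: Marchetti before Ruiz.
Full order: Andersen, Farouk, Baptiste, Obi, Beaumont, Marchetti, Ruiz, Tanaka, Okonkwo.

Andersen, Farouk, Baptiste, Obi, Beaumont, Marchetti, Ruiz, Tanaka, Okonkwo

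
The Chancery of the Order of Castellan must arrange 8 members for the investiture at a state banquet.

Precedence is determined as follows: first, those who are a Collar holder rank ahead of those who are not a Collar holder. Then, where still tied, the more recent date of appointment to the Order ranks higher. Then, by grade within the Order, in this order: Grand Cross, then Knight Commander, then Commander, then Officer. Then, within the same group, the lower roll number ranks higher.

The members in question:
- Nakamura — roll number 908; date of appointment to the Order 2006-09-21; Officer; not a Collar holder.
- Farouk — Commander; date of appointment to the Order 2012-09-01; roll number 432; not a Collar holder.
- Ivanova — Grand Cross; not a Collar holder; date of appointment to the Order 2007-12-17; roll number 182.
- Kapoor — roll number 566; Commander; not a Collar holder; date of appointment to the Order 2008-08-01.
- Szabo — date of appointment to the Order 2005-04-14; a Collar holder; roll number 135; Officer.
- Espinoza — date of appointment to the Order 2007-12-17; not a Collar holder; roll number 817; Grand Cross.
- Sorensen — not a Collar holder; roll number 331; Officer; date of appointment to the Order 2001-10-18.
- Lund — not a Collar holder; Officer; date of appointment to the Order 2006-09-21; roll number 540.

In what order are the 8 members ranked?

By the first rule: Szabo (a Collar holder); then Farouk, Kapoor, Ivanova, Espinoza, Lund, Nakamura and Sorensen (each not a Collar holder).
Among Farouk, Kapoor, Ivanova, Espinoza, Lund, Nakamura and Sorensen, by date of appointment to the Order (later first): Farouk (2012-09-01) before Kapoor (2008-08-01) before Ivanova and Espinoza (2007-12-17) before Lund and Nakamura (2006-09-21) before Sorensen (2001-10-18).
Ivanova and Espinoza are each Grand Cross, so the next rule applies.
Among Ivanova and Espinoza, by roll number (lower first): Ivanova (182) before Espinoza (817).
Lund and Nakamura are each Officer, so the next rule applies.
Among Lund and Nakamura, by roll number (lower first): Lund (540) before Nakamura (908).
Full order: Szabo, Farouk, Kapoor, Ivanova, Espinoza, Lund, Nakamura, Sorensen.

Szabo, Farouk, Kapoor, Ivanova, Espinoza, Lund, Nakamura, Sorensen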